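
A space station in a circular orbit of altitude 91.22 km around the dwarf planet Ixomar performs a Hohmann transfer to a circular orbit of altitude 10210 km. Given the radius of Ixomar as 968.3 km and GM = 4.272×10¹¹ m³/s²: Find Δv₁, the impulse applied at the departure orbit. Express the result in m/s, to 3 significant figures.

r₁ = 968.3 + 91.22 = 1059.5 km = 1.0595×10⁶ m.
r₂ = 968.3 + 10210 = 11178 km = 1.1178×10⁷ m.
Transfer ellipse a_t = (r₁ + r₂)/2 = 6.119×10⁶ m.
At r₁: circular v_c1 = √(μ/r₁) = 635.0 m/s; transfer-periapsis v_p = √[μ(2/r₁ − 1/a_t)] = 858.2 m/s.
Δv₁ = v_p − v_c1 = 223.3 m/s.

Δv ≈ 223 m/s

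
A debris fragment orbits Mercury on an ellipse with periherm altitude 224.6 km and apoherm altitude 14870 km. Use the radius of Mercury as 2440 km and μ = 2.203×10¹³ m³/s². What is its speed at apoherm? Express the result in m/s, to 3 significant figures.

v ≈ 583 m/s

r_p = 2440 + 224.6 = 2664.6 km = 2.6646×10⁶ m.
r_a = 2440 + 14870 = 17310 km = 1.7310×10⁷ m.
Semi-major axis a = (r_p + r_a)/2 = 9987.3 km = 9.987×10⁶ m.
Vis-viva: v² = μ(2/r − 1/a) = 2.203×10¹³ × (1.155×10⁻⁷ − 1.001×10⁻⁷) = 3.395×10⁵ m²/s².
v = 582.7 m/s.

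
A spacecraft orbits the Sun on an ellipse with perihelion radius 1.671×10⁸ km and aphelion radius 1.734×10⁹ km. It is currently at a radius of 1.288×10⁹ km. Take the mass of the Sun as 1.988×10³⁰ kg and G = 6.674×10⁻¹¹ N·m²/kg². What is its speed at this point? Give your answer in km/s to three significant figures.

v ≈ 8.15 km/s

μ = GM = 6.674×10⁻¹¹ × 1.988×10³⁰ = 1.327×10²⁰ m³/s².
Semi-major axis a = (r_p + r_a)/2 = 9.5055×10⁸ km = 9.506×10¹¹ m.
Vis-viva: v² = μ(2/r − 1/a) = 1.327×10²⁰ × (1.553×10⁻¹² − 1.052×10⁻¹²) = 6.644×10⁷ m²/s².
v = 8151 m/s = 8.151 km/s.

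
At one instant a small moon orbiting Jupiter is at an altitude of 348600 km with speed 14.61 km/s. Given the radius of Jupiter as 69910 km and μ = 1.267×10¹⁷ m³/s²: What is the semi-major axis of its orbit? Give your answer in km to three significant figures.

r = 69910 + 348600 = 4.1851×10⁵ km = 4.185×10⁸ m.
Vis-viva rearranged: 1/a = 2/r − v²/μ = 4.779×10⁻⁹ − 1.685×10⁻⁹ = 3.094×10⁻⁹ m⁻¹.
a = 3.232×10⁸ m = 3.2319×10⁵ km.

a ≈ 3.23×10⁵ km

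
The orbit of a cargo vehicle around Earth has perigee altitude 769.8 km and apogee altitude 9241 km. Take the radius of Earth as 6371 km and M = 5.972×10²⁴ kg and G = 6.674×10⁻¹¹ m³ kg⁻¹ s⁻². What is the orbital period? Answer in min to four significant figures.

μ = GM = 6.674×10⁻¹¹ × 5.972×10²⁴ = 3.986×10¹⁴ m³/s².
r_p = 6371 + 769.8 = 7140.8 km = 7.1408×10⁶ m.
r_a = 6371 + 9241 = 15612 km = 1.5612×10⁷ m.
Semi-major axis a = (r_p + r_a)/2 = (7140.8 + 15612)/2 = 11376 km = 1.138×10⁷ m.
By Kepler's third law T = 2π√(a³/μ) = 2π × 1.922×10³ = 1.208×10⁴ s.
= 201.3 min.

T ≈ 201.3 min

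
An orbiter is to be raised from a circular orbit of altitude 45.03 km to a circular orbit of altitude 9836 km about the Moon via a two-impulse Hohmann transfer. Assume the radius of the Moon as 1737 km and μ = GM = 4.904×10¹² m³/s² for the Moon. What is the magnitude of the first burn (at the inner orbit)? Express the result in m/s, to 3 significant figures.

r₁ = 1737 + 45.03 = 1782.0 km = 1.7820×10⁶ m.
r₂ = 1737 + 9836 = 11573 km = 1.1573×10⁷ m.
Transfer ellipse a_t = (r₁ + r₂)/2 = 6.678×10⁶ m.
At r₁: circular v_c1 = √(μ/r₁) = 1659 m/s; transfer-perilune v_p = √[μ(2/r₁ − 1/a_t)] = 2184 m/s.
Δv₁ = v_p − v_c1 = 525.0 m/s.

Δv ≈ 525 m/s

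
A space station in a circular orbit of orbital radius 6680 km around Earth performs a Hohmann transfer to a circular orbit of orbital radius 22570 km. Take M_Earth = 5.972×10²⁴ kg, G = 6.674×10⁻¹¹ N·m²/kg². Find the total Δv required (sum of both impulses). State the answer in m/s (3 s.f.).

Δv_total ≈ 3230 m/s

μ = GM = 6.674×10⁻¹¹ × 5.972×10²⁴ = 3.986×10¹⁴ m³/s².
r₁ = 6680 km = 6.680×10⁶ m.
r₂ = 22570 km = 2.257×10⁷ m.
Transfer ellipse a_t = (r₁ + r₂)/2 = 1.462×10⁷ m.
At r₁: circular v_c1 = √(μ/r₁) = 7724 m/s; transfer-perigee v_p = √[μ(2/r₁ − 1/a_t)] = 9596 m/s.
Δv₁ = v_p − v_c1 = 1871 m/s.
At r₂: circular v_c2 = √(μ/r₂) = 4202 m/s; transfer-apogee v_a = √[μ(2/r₂ − 1/a_t)] = 2840 m/s.
Δv₂ = v_c2 − v_a = 1362 m/s.
Total Δv = Δv₁ + Δv₂ = 3234 m/s.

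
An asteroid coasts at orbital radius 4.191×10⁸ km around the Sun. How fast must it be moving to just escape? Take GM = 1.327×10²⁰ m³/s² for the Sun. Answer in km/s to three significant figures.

v_esc ≈ 25.2 km/s

r = 4.191×10⁸ km = 4.191×10¹¹ m.
Escape speed v_esc = √(2μ/r) = √(2 × 1.327×10²⁰ / 4.191×10¹¹) = √(6.333×10⁸) = 25160 m/s.
= 25.16 km/s.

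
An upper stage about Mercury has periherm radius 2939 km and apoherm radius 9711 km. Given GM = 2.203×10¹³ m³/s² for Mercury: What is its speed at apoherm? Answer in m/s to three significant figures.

v ≈ 1030 m/s

Semi-major axis a = (r_p + r_a)/2 = 6325.0 km = 6.325×10⁶ m.
Vis-viva: v² = μ(2/r − 1/a) = 2.203×10¹³ × (2.060×10⁻⁷ − 1.581×10⁻⁷) = 1.054×10⁶ m²/s².
v = 1027 m/s.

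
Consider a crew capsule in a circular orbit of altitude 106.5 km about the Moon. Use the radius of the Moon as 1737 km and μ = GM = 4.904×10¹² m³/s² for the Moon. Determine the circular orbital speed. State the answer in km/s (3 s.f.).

v ≈ 1.63 km/s

r = 1737 + 106.5 = 1843.5 km = 1.8435×10⁶ m.
For a circular orbit v = √(μ/r) = √(4.904×10¹² / 1.844×10⁶) = √(2.660×10⁶) = 1631 m/s.
That is 1.631 km/s.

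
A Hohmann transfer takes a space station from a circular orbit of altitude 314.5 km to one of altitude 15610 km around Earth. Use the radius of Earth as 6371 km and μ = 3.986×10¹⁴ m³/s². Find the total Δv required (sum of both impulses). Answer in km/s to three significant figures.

Δv_total ≈ 3.19 km/s

r₁ = 6371 + 314.5 = 6685.5 km = 6.6855×10⁶ m.
r₂ = 6371 + 15610 = 21981 km = 2.1981×10⁷ m.
Transfer ellipse a_t = (r₁ + r₂)/2 = 1.433×10⁷ m.
At r₁: circular v_c1 = √(μ/r₁) = 7722 m/s; transfer-perigee v_p = √[μ(2/r₁ − 1/a_t)] = 9562 m/s.
Δv₁ = v_p − v_c1 = 1841 m/s.
At r₂: circular v_c2 = √(μ/r₂) = 4258 m/s; transfer-apogee v_a = √[μ(2/r₂ − 1/a_t)] = 2908 m/s.
Δv₂ = v_c2 − v_a = 1350 m/s.
Total Δv = Δv₁ + Δv₂ = 3191 m/s = 3.191 km/s.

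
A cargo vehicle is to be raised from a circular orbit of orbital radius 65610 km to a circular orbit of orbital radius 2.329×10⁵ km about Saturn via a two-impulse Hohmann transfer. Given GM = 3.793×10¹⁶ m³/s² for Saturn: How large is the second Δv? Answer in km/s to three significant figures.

Δv ≈ 4.30 km/s

r₁ = 65610 km = 6.561×10⁷ m.
r₂ = 2.329×10⁵ km = 2.329×10⁸ m.
Transfer ellipse a_t = (r₁ + r₂)/2 = 1.493×10⁸ m.
At r₁: circular v_c1 = √(μ/r₁) = 24040 m/s; transfer-perikrone v_p = √[μ(2/r₁ − 1/a_t)] = 30030 m/s.
At r₂: circular v_c2 = √(μ/r₂) = 12760 m/s; transfer-apokrone v_a = √[μ(2/r₂ − 1/a_t)] = 8461 m/s.
Δv₂ = v_c2 − v_a = 4301 m/s.
= 4.301 km/s.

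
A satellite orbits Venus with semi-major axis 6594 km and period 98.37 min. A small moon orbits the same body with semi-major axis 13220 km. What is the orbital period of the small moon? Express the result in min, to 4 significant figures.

Kepler's third law: T² ∝ a³, so T₂ = T₁ (a₂/a₁)^(3/2).
a₂/a₁ = 2.005, (a₂/a₁)^(3/2) = 2.839.
T₂ = 98.37 × 2.839 = 279.2 min.

T₂ ≈ 279.2 min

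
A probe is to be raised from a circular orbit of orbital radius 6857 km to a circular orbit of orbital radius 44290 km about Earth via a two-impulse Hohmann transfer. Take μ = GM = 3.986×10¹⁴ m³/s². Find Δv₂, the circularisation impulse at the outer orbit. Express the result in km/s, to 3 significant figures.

Δv ≈ 1.45 km/s

r₁ = 6857 km = 6.857×10⁶ m.
r₂ = 44290 km = 4.429×10⁷ m.
Transfer ellipse a_t = (r₁ + r₂)/2 = 2.557×10⁷ m.
At r₁: circular v_c1 = √(μ/r₁) = 7624 m/s; transfer-perigee v_p = √[μ(2/r₁ − 1/a_t)] = 10030 m/s.
At r₂: circular v_c2 = √(μ/r₂) = 3000 m/s; transfer-apogee v_a = √[μ(2/r₂ − 1/a_t)] = 1553 m/s.
Δv₂ = v_c2 − v_a = 1447 m/s.
= 1.447 km/s.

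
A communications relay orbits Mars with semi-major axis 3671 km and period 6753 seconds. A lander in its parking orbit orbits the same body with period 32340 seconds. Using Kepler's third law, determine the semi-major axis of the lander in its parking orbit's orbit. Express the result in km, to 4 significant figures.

a₂ ≈ 10430 km

Kepler's third law: a³ ∝ T², so a₂ = a₁ (T₂/T₁)^(2/3).
T₂/T₁ = 4.789, (T₂/T₁)^(2/3) = 2.841.
a₂ = 3671 × 2.841 = 10430 km.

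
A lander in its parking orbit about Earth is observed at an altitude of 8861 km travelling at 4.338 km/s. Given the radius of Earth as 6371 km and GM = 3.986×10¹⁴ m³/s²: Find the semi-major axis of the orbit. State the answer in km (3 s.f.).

r = 6371 + 8861 = 15232 km = 1.523×10⁷ m.
Vis-viva rearranged: 1/a = 2/r − v²/μ = 1.313×10⁻⁷ − 4.721×10⁻⁸ = 8.409×10⁻⁸ m⁻¹.
a = 1.189×10⁷ m = 11892 km.

a ≈ 11900 km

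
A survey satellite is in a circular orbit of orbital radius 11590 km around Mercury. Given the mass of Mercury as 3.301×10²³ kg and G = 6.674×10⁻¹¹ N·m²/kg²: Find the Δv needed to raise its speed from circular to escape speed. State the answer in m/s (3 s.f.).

Δv ≈ 571 m/s

μ = GM = 6.674×10⁻¹¹ × 3.301×10²³ = 2.203×10¹³ m³/s².
r = 11590 km = 1.159×10⁷ m.
Circular speed v_c = √(μ/r) = 1379 m/s.
Escape speed v_esc = √(2μ/r) = √2 × v_c = 1950 m/s.
Δv = v_esc − v_c = 571.1 m/s.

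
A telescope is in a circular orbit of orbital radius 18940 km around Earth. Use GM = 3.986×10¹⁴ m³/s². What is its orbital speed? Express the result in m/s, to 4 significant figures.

v ≈ 4588 m/s

r = 18940 km = 1.894×10⁷ m.
For a circular orbit v = √(μ/r) = √(3.986×10¹⁴ / 1.894×10⁷) = √(2.105×10⁷) = 4588 m/s.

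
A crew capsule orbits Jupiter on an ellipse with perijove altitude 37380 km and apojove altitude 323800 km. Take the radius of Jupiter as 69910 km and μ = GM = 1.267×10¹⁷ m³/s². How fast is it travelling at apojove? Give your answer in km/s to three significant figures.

r_p = 69910 + 37380 = 107290 km = 1.0729×10⁸ m.
r_a = 69910 + 323800 = 393710 km = 3.9371×10⁸ m.
Semi-major axis a = (r_p + r_a)/2 = 2.5050×10⁵ km = 2.505×10⁸ m.
Vis-viva: v² = μ(2/r − 1/a) = 1.267×10¹⁷ × (5.080×10⁻⁹ − 3.992×10⁻⁹) = 1.378×10⁸ m²/s².
v = 11740 m/s = 11.74 km/s.

v ≈ 11.7 km/s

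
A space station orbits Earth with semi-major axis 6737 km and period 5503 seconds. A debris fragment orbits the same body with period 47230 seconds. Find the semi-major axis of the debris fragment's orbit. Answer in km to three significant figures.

Kepler's third law: a³ ∝ T², so a₂ = a₁ (T₂/T₁)^(2/3).
T₂/T₁ = 8.583, (T₂/T₁)^(2/3) = 4.192.
a₂ = 6737 × 4.192 = 28240 km.

a₂ ≈ 28200 km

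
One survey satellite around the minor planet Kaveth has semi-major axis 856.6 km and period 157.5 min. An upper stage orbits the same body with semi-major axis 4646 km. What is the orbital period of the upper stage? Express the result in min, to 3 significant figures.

Kepler's third law: T² ∝ a³, so T₂ = T₁ (a₂/a₁)^(3/2).
a₂/a₁ = 5.424, (a₂/a₁)^(3/2) = 12.63.
T₂ = 157.5 × 12.63 = 1989 min.

T₂ ≈ 1990 min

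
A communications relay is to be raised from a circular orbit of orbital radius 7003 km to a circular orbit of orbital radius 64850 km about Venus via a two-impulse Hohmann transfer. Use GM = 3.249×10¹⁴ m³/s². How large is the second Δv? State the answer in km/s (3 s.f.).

Δv ≈ 1.25 km/s

r₁ = 7003 km = 7.003×10⁶ m.
r₂ = 64850 km = 6.485×10⁷ m.
Transfer ellipse a_t = (r₁ + r₂)/2 = 3.593×10⁷ m.
At r₁: circular v_c1 = √(μ/r₁) = 6811 m/s; transfer-periapsis v_p = √[μ(2/r₁ − 1/a_t)] = 9151 m/s.
At r₂: circular v_c2 = √(μ/r₂) = 2238 m/s; transfer-apoapsis v_a = √[μ(2/r₂ − 1/a_t)] = 988.2 m/s.
Δv₂ = v_c2 − v_a = 1250 m/s.
= 1.250 km/s.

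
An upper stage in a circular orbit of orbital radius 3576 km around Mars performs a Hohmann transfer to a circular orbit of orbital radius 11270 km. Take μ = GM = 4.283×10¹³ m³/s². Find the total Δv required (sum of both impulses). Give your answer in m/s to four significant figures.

Δv_total ≈ 1400 m/s

r₁ = 3576 km = 3.576×10⁶ m.
r₂ = 11270 km = 1.127×10⁷ m.
Transfer ellipse a_t = (r₁ + r₂)/2 = 7.423×10⁶ m.
At r₁: circular v_c1 = √(μ/r₁) = 3461 m/s; transfer-periapsis v_p = √[μ(2/r₁ − 1/a_t)] = 4264 m/s.
Δv₁ = v_p − v_c1 = 803.5 m/s.
At r₂: circular v_c2 = √(μ/r₂) = 1949 m/s; transfer-apoapsis v_a = √[μ(2/r₂ − 1/a_t)] = 1353 m/s.
Δv₂ = v_c2 − v_a = 596.4 m/s.
Total Δv = Δv₁ + Δv₂ = 1400 m/s.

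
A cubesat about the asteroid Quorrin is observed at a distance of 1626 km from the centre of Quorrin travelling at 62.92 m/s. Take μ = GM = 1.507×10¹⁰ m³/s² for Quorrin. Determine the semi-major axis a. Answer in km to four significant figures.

r = 1.626×10⁶ m.
Specific orbital energy ε = v²/2 − μ/r = (62.92)²/2 − 1.507×10¹⁰/1.626×10⁶ = -7.289×10³ J/kg.
Since ε = −μ/(2a), a = −μ/(2ε) = 1.034×10⁶ m = 1033.8 km.

a ≈ 1034 km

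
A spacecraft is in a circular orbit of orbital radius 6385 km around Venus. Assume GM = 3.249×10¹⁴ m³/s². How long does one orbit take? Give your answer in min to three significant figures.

T ≈ 93.7 min

r = 6385 km = 6.385×10⁶ m.
Kepler's third law: T = 2π√(r³/μ) = 2π√((6.385×10⁶)³ / 3.249×10¹⁴).
r³/μ = 8.012×10⁵ s², so T = 2π × 8.951×10² = 5.624×10³ s.
Converting: 5.624×10³ s ÷ 60.00 = 93.73 min.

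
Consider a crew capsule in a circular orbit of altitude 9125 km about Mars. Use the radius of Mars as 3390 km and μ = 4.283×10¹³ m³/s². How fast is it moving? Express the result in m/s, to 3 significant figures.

r = 3390 + 9125 = 12515 km = 1.2515×10⁷ m.
For a circular orbit v = √(μ/r) = √(4.283×10¹³ / 1.252×10⁷) = √(3.422×10⁶) = 1850 m/s.

v ≈ 1850 m/s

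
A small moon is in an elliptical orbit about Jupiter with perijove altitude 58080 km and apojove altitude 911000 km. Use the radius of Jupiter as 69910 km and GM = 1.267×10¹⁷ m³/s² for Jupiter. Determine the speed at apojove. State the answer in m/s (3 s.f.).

r_p = 69910 + 58080 = 127990 km = 1.2799×10⁸ m.
r_a = 69910 + 911000 = 980910 km = 9.8091×10⁸ m.
Semi-major axis a = (r_p + r_a)/2 = 5.5445×10⁵ km = 5.544×10⁸ m.
Vis-viva: v² = μ(2/r − 1/a) = 1.267×10¹⁷ × (2.039×10⁻⁹ − 1.804×10⁻⁹) = 2.982×10⁷ m²/s².
v = 5460 m/s.

v ≈ 5460 m/s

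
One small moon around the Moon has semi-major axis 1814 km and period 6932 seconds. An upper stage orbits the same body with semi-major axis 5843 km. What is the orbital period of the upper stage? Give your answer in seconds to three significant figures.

Kepler's third law: T² ∝ a³, so T₂ = T₁ (a₂/a₁)^(3/2).
a₂/a₁ = 3.221, (a₂/a₁)^(3/2) = 5.781.
T₂ = 6932 × 5.781 = 40070 seconds.

T₂ ≈ 40100 seconds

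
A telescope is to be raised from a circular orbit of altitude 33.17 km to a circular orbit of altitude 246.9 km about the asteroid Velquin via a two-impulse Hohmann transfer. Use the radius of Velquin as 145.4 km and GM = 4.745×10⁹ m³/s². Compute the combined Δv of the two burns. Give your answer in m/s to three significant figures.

Δv_total ≈ 51.1 m/s

r₁ = 145.4 + 33.17 = 178.57 km = 1.7857×10⁵ m.
r₂ = 145.4 + 246.9 = 392.30 km = 3.9230×10⁵ m.
Transfer ellipse a_t = (r₁ + r₂)/2 = 2.854×10⁵ m.
At r₁: circular v_c1 = √(μ/r₁) = 163.0 m/s; transfer-periapsis v_p = √[μ(2/r₁ − 1/a_t)] = 191.1 m/s.
Δv₁ = v_p − v_c1 = 28.09 m/s.
At r₂: circular v_c2 = √(μ/r₂) = 110.0 m/s; transfer-apoapsis v_a = √[μ(2/r₂ − 1/a_t)] = 86.99 m/s.
Δv₂ = v_c2 − v_a = 22.99 m/s.
Total Δv = Δv₁ + Δv₂ = 51.08 m/s.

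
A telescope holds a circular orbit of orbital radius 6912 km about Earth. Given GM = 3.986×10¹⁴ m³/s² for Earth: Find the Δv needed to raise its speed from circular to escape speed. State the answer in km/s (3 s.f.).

r = 6912 km = 6.912×10⁶ m.
Circular speed v_c = √(μ/r) = 7594 m/s.
Escape speed v_esc = √(2μ/r) = √2 × v_c = 10740 m/s.
Δv = v_esc − v_c = 3146 m/s = 3.146 km/s.

Δv ≈ 3.15 km/s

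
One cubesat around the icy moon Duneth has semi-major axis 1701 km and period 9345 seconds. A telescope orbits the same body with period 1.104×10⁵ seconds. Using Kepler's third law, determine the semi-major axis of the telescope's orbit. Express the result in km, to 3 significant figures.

a₂ ≈ 8820 km

Kepler's third law: a³ ∝ T², so a₂ = a₁ (T₂/T₁)^(2/3).
T₂/T₁ = 11.81, (T₂/T₁)^(2/3) = 5.187.
a₂ = 1701 × 5.187 = 8823 km.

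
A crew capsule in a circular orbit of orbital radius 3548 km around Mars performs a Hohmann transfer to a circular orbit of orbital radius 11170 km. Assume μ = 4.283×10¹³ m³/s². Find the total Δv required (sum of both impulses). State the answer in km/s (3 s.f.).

Δv_total ≈ 1.40 km/s

r₁ = 3548 km = 3.548×10⁶ m.
r₂ = 11170 km = 1.117×10⁷ m.
Transfer ellipse a_t = (r₁ + r₂)/2 = 7.359×10⁶ m.
At r₁: circular v_c1 = √(μ/r₁) = 3474 m/s; transfer-periapsis v_p = √[μ(2/r₁ − 1/a_t)] = 4281 m/s.
Δv₁ = v_p − v_c1 = 806.1 m/s.
At r₂: circular v_c2 = √(μ/r₂) = 1958 m/s; transfer-apoapsis v_a = √[μ(2/r₂ − 1/a_t)] = 1360 m/s.
Δv₂ = v_c2 − v_a = 598.5 m/s.
Total Δv = Δv₁ + Δv₂ = 1405 m/s = 1.405 km/s.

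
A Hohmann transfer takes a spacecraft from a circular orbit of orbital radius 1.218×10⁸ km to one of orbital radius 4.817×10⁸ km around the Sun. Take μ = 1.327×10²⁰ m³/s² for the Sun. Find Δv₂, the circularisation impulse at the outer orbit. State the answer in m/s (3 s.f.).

r₁ = 1.218×10⁸ km = 1.218×10¹¹ m.
r₂ = 4.817×10⁸ km = 4.817×10¹¹ m.
Transfer ellipse a_t = (r₁ + r₂)/2 = 3.018×10¹¹ m.
At r₁: circular v_c1 = √(μ/r₁) = 33010 m/s; transfer-perihelion v_p = √[μ(2/r₁ − 1/a_t)] = 41700 m/s.
At r₂: circular v_c2 = √(μ/r₂) = 16600 m/s; transfer-aphelion v_a = √[μ(2/r₂ − 1/a_t)] = 10550 m/s.
Δv₂ = v_c2 − v_a = 6053 m/s.

Δv ≈ 6050 m/s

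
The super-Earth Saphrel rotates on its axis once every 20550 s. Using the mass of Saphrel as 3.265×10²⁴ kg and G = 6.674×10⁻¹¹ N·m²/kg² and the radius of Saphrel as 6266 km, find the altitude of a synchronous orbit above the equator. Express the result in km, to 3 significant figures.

μ = GM = 6.674×10⁻¹¹ × 3.265×10²⁴ = 2.179×10¹⁴ m³/s².
A synchronous orbit has period T, so by Kepler's third law a = (μT²/4π²)^(1/3).
μT²/4π² = 2.179×10¹⁴ × (2.055×10⁴)² / 39.48 = 2.331×10²¹ m³.
a = 1.326×10⁷ m = 13259 km.
Altitude h = a − R = 13259 − 6266 = 6993.0 km.

h_sync ≈ 6990 km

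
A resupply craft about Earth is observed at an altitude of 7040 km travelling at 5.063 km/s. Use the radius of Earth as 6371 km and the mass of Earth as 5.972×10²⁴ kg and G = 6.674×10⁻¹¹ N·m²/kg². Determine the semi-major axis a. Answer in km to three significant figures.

μ = GM = 6.674×10⁻¹¹ × 5.972×10²⁴ = 3.986×10¹⁴ m³/s².
r = 6371 + 7040 = 13411 km = 1.341×10⁷ m.
Specific orbital energy ε = v²/2 − μ/r = (5063)²/2 − 3.986×10¹⁴/1.341×10⁷ = -1.690×10⁷ J/kg.
Since ε = −μ/(2a), a = −μ/(2ε) = 1.179×10⁷ m = 11790 km.

a ≈ 11800 km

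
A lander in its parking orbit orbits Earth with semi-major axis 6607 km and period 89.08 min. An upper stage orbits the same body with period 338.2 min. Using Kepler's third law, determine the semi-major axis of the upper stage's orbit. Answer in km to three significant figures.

Kepler's third law: a³ ∝ T², so a₂ = a₁ (T₂/T₁)^(2/3).
T₂/T₁ = 3.797, (T₂/T₁)^(2/3) = 2.434.
a₂ = 6607 × 2.434 = 16080 km.

a₂ ≈ 16100 km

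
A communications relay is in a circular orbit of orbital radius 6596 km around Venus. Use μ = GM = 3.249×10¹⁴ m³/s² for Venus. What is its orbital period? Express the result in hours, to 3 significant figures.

T ≈ 1.64 hours

r = 6596 km = 6.596×10⁶ m.
Kepler's third law: T = 2π√(r³/μ) = 2π√((6.596×10⁶)³ / 3.249×10¹⁴).
r³/μ = 8.833×10⁵ s², so T = 2π × 9.398×10² = 5.905×10³ s.
Converting: 5.905×10³ s ÷ 3600 = 1.640 hours.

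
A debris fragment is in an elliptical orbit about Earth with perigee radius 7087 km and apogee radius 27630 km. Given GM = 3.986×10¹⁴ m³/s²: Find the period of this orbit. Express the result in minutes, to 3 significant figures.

Semi-major axis a = (r_p + r_a)/2 = (7087.0 + 27630)/2 = 17358 km = 1.736×10⁷ m.
By Kepler's third law T = 2π√(a³/μ) = 2π × 3.622×10³ = 2.276×10⁴ s.
= 379.3 minutes.

T ≈ 379 minutes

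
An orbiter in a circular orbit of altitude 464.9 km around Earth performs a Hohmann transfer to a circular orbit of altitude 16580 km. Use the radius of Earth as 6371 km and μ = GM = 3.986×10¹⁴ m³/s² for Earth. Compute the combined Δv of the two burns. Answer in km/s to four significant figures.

r₁ = 6371 + 464.9 = 6835.9 km = 6.8359×10⁶ m.
r₂ = 6371 + 16580 = 22951 km = 2.2951×10⁷ m.
Transfer ellipse a_t = (r₁ + r₂)/2 = 1.489×10⁷ m.
At r₁: circular v_c1 = √(μ/r₁) = 7636 m/s; transfer-perigee v_p = √[μ(2/r₁ − 1/a_t)] = 9479 m/s.
Δv₁ = v_p − v_c1 = 1843 m/s.
At r₂: circular v_c2 = √(μ/r₂) = 4167 m/s; transfer-apogee v_a = √[μ(2/r₂ − 1/a_t)] = 2823 m/s.
Δv₂ = v_c2 − v_a = 1344 m/s.
Total Δv = Δv₁ + Δv₂ = 3187 m/s = 3.187 km/s.

Δv_total ≈ 3.187 km/s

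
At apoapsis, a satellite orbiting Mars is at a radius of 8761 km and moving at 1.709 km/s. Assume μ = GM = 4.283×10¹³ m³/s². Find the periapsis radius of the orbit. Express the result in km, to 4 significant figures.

periapsis radius ≈ 3732 km

r_a = 8.761×10⁶ m.
Specific energy ε = v²/2 − μ/r = -3.428×10⁶ J/kg, so a = −μ/(2ε) = 6.246×10⁶ m.
The apsides satisfy r_p + r_a = 2a, so the periapsis radius is 2a − r_a = 3.732×10⁶ m = 3731.8 km.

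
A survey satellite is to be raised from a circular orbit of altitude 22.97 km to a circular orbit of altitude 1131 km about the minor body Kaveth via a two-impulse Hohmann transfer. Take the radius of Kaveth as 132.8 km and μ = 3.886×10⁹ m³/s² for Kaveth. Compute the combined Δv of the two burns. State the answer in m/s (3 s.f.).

r₁ = 132.8 + 22.97 = 155.77 km = 1.5577×10⁵ m.
r₂ = 132.8 + 1131 = 1263.8 km = 1.2638×10⁶ m.
Transfer ellipse a_t = (r₁ + r₂)/2 = 7.098×10⁵ m.
At r₁: circular v_c1 = √(μ/r₁) = 157.9 m/s; transfer-periapsis v_p = √[μ(2/r₁ − 1/a_t)] = 210.8 m/s.
Δv₁ = v_p − v_c1 = 52.81 m/s.
At r₂: circular v_c2 = √(μ/r₂) = 55.45 m/s; transfer-apoapsis v_a = √[μ(2/r₂ − 1/a_t)] = 25.98 m/s.
Δv₂ = v_c2 − v_a = 29.47 m/s.
Total Δv = Δv₁ + Δv₂ = 82.29 m/s.

Δv_total ≈ 82.3 m/s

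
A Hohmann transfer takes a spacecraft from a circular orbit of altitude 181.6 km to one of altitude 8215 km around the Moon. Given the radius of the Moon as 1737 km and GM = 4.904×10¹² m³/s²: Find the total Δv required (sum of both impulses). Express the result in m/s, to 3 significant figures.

r₁ = 1737 + 181.6 = 1918.6 km = 1.9186×10⁶ m.
r₂ = 1737 + 8215 = 9952.0 km = 9.9520×10⁶ m.
Transfer ellipse a_t = (r₁ + r₂)/2 = 5.935×10⁶ m.
At r₁: circular v_c1 = √(μ/r₁) = 1599 m/s; transfer-perilune v_p = √[μ(2/r₁ − 1/a_t)] = 2070 m/s.
Δv₁ = v_p − v_c1 = 471.5 m/s.
At r₂: circular v_c2 = √(μ/r₂) = 702.0 m/s; transfer-apolune v_a = √[μ(2/r₂ − 1/a_t)] = 399.1 m/s.
Δv₂ = v_c2 − v_a = 302.9 m/s.
Total Δv = Δv₁ + Δv₂ = 774.3 m/s.

Δv_total ≈ 774 m/s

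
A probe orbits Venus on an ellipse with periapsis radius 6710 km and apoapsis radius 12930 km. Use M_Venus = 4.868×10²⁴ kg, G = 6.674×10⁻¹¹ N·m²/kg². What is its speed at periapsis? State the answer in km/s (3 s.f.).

μ = GM = 6.674×10⁻¹¹ × 4.868×10²⁴ = 3.249×10¹⁴ m³/s².
Semi-major axis a = (r_p + r_a)/2 = 9820.0 km = 9.820×10⁶ m.
Vis-viva: v² = μ(2/r − 1/a) = 3.249×10¹⁴ × (2.981×10⁻⁷ − 1.018×10⁻⁷) = 6.375×10⁷ m²/s².
v = 7985 m/s = 7.985 km/s.

v ≈ 7.98 km/s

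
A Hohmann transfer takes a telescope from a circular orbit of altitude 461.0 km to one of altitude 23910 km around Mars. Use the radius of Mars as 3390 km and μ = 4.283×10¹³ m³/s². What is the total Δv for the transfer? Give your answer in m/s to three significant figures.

r₁ = 3390 + 461.0 = 3851.0 km = 3.8510×10⁶ m.
r₂ = 3390 + 23910 = 27300 km = 2.7300×10⁷ m.
Transfer ellipse a_t = (r₁ + r₂)/2 = 1.558×10⁷ m.
At r₁: circular v_c1 = √(μ/r₁) = 3335 m/s; transfer-periapsis v_p = √[μ(2/r₁ − 1/a_t)] = 4415 m/s.
Δv₁ = v_p − v_c1 = 1080 m/s.
At r₂: circular v_c2 = √(μ/r₂) = 1253 m/s; transfer-apoapsis v_a = √[μ(2/r₂ − 1/a_t)] = 622.8 m/s.
Δv₂ = v_c2 − v_a = 629.7 m/s.
Total Δv = Δv₁ + Δv₂ = 1710 m/s.

Δv_total ≈ 1710 m/s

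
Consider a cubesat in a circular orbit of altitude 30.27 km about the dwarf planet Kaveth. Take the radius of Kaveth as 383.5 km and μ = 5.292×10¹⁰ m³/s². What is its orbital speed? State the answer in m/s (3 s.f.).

r = 383.5 + 30.27 = 413.77 km = 4.1377×10⁵ m.
For a circular orbit v = √(μ/r) = √(5.292×10¹⁰ / 4.138×10⁵) = √(1.279×10⁵) = 357.6 m/s.

v ≈ 358 m/s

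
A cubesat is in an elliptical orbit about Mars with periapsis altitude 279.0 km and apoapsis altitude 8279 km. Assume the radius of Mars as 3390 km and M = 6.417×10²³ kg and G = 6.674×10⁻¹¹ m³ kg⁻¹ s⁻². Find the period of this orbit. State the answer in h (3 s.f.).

μ = GM = 6.674×10⁻¹¹ × 6.417×10²³ = 4.283×10¹³ m³/s².
r_p = 3390 + 279.0 = 3669.0 km = 3.6690×10⁶ m.
r_a = 3390 + 8279 = 11669 km = 1.1669×10⁷ m.
Semi-major axis a = (r_p + r_a)/2 = (3669.0 + 11669)/2 = 7669.0 km = 7.669×10⁶ m.
By Kepler's third law T = 2π√(a³/μ) = 2π × 3.245×10³ = 2.039×10⁴ s.
= 5.664 h.

T ≈ 5.66 h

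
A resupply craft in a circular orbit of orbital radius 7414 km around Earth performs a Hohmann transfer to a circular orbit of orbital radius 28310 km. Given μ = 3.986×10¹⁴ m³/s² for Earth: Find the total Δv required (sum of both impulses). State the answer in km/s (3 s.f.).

r₁ = 7414 km = 7.414×10⁶ m.
r₂ = 28310 km = 2.831×10⁷ m.
Transfer ellipse a_t = (r₁ + r₂)/2 = 1.786×10⁷ m.
At r₁: circular v_c1 = √(μ/r₁) = 7332 m/s; transfer-perigee v_p = √[μ(2/r₁ − 1/a_t)] = 9231 m/s.
Δv₁ = v_p − v_c1 = 1899 m/s.
At r₂: circular v_c2 = √(μ/r₂) = 3752 m/s; transfer-apogee v_a = √[μ(2/r₂ − 1/a_t)] = 2417 m/s.
Δv₂ = v_c2 − v_a = 1335 m/s.
Total Δv = Δv₁ + Δv₂ = 3233 m/s = 3.233 km/s.

Δv_total ≈ 3.23 km/s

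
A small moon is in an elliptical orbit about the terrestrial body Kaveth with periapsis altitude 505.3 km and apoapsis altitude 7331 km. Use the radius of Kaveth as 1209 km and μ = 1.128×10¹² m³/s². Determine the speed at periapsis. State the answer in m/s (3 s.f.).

r_p = 1209 + 505.3 = 1714.3 km = 1.7143×10⁶ m.
r_a = 1209 + 7331 = 8540.0 km = 8.5400×10⁶ m.
Semi-major axis a = (r_p + r_a)/2 = 5127.1 km = 5.127×10⁶ m.
Vis-viva: v² = μ(2/r − 1/a) = 1.128×10¹² × (1.167×10⁻⁶ − 1.950×10⁻⁷) = 1.096×10⁶ m²/s².
v = 1047 m/s.

v ≈ 1050 m/s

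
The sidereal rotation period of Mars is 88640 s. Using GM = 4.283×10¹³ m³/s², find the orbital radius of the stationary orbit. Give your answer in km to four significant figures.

A synchronous orbit has period T, so by Kepler's third law a = (μT²/4π²)^(1/3).
μT²/4π² = 4.283×10¹³ × (8.864×10⁴)² / 39.48 = 8.524×10²¹ m³.
a = 2.043×10⁷ m = 20428 km.

r_sync ≈ 20430 km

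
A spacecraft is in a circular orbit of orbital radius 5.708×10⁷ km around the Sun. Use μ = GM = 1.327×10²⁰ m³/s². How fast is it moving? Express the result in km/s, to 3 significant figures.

v ≈ 48.2 km/s

r = 5.708×10⁷ km = 5.708×10¹⁰ m.
For a circular orbit v = √(μ/r) = √(1.327×10²⁰ / 5.708×10¹⁰) = √(2.325×10⁹) = 48220 m/s.
That is 48.22 km/s.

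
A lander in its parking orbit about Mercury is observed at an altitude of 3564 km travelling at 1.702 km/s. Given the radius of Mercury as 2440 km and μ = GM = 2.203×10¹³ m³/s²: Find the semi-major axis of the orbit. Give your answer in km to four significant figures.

r = 2440 + 3564 = 6004.0 km = 6.004×10⁶ m.
Specific orbital energy ε = v²/2 − μ/r = (1702)²/2 − 2.203×10¹³/6.004×10⁶ = -2.221×10⁶ J/kg.
Since ε = −μ/(2a), a = −μ/(2ε) = 4.960×10⁶ m = 4959.9 km.

a ≈ 4960 km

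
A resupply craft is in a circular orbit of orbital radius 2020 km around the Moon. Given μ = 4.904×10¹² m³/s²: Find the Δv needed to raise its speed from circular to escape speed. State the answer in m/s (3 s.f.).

Δv ≈ 645 m/s

r = 2020 km = 2.020×10⁶ m.
Circular speed v_c = √(μ/r) = 1558 m/s.
Escape speed v_esc = √(2μ/r) = √2 × v_c = 2204 m/s.
Δv = v_esc − v_c = 645.4 m/s.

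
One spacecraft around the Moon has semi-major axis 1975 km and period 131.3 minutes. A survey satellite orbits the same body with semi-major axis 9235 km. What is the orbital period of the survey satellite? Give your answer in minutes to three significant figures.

Kepler's third law: T² ∝ a³, so T₂ = T₁ (a₂/a₁)^(3/2).
a₂/a₁ = 4.676, (a₂/a₁)^(3/2) = 10.11.
T₂ = 131.3 × 10.11 = 1328 minutes.

T₂ ≈ 1330 minutes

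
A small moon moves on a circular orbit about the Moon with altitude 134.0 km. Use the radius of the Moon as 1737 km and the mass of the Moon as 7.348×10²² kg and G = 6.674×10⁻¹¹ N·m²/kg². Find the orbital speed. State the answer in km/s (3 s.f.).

v ≈ 1.62 km/s

μ = GM = 6.674×10⁻¹¹ × 7.348×10²² = 4.904×10¹² m³/s².
r = 1737 + 134.0 = 1871.0 km = 1.8710×10⁶ m.
For a circular orbit v = √(μ/r) = √(4.904×10¹² / 1.871×10⁶) = √(2.621×10⁶) = 1619 m/s.
That is 1.619 km/s.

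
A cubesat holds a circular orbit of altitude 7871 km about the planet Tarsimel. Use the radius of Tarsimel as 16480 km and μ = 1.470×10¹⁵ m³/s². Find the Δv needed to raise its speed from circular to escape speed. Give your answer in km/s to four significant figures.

r = 16480 + 7871 = 24351 km = 2.4351×10⁷ m.
Circular speed v_c = √(μ/r) = 7770 m/s.
Escape speed v_esc = √(2μ/r) = √2 × v_c = 10990 m/s.
Δv = v_esc − v_c = 3218 m/s = 3.218 km/s.

Δv ≈ 3.218 km/s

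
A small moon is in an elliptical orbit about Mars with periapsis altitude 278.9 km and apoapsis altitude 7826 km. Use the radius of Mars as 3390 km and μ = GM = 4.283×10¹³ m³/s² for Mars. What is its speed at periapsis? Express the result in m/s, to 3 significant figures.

r_p = 3390 + 278.9 = 3668.9 km = 3.6689×10⁶ m.
r_a = 3390 + 7826 = 11216 km = 1.1216×10⁷ m.
Semi-major axis a = (r_p + r_a)/2 = 7442.4 km = 7.442×10⁶ m.
Vis-viva: v² = μ(2/r − 1/a) = 4.283×10¹³ × (5.451×10⁻⁷ − 1.344×10⁻⁷) = 1.759×10⁷ m²/s².
v = 4194 m/s.

v ≈ 4190 m/s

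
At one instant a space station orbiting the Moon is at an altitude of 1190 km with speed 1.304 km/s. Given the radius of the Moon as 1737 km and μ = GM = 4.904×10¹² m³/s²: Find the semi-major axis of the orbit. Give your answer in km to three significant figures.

r = 1737 + 1190 = 2927.0 km = 2.927×10⁶ m.
Vis-viva rearranged: 1/a = 2/r − v²/μ = 6.833×10⁻⁷ − 3.467×10⁻⁷ = 3.366×10⁻⁷ m⁻¹.
a = 2.971×10⁶ m = 2971.3 km.

a ≈ 2970 km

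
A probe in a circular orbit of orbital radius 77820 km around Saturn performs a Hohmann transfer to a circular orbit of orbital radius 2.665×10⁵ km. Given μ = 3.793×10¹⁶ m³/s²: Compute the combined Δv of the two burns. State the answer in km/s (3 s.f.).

Δv_total ≈ 9.30 km/s

r₁ = 77820 km = 7.782×10⁷ m.
r₂ = 2.665×10⁵ km = 2.665×10⁸ m.
Transfer ellipse a_t = (r₁ + r₂)/2 = 1.722×10⁸ m.
At r₁: circular v_c1 = √(μ/r₁) = 22080 m/s; transfer-perikrone v_p = √[μ(2/r₁ − 1/a_t)] = 27470 m/s.
Δv₁ = v_p − v_c1 = 5391 m/s.
At r₂: circular v_c2 = √(μ/r₂) = 11930 m/s; transfer-apokrone v_a = √[μ(2/r₂ − 1/a_t)] = 8021 m/s.
Δv₂ = v_c2 − v_a = 3909 m/s.
Total Δv = Δv₁ + Δv₂ = 9300 m/s = 9.300 km/s.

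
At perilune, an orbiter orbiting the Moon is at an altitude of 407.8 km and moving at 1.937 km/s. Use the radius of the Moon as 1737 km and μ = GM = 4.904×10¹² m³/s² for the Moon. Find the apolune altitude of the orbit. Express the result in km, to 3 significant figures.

apolune altitude ≈ 8070 km

r_p = 1737 + 407.8 = 2144.8 km = 2.145×10⁶ m.
Specific energy ε = v²/2 − μ/r = -4.105×10⁵ J/kg, so a = −μ/(2ε) = 5.974×10⁶ m.
The apsides satisfy r_p + r_a = 2a, so the apolune radius is 2a − r_p = 9.802×10⁶ m = 9802.3 km.
Apolune altitude = 9802.3 − 1737 = 8065.3 km.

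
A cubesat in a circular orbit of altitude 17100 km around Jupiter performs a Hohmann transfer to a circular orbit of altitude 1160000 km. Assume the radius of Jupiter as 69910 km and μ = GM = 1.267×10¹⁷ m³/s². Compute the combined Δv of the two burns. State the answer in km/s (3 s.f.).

r₁ = 69910 + 17100 = 87010 km = 8.7010×10⁷ m.
r₂ = 69910 + 1160000 = 1229900 km = 1.2299×10⁹ m.
Transfer ellipse a_t = (r₁ + r₂)/2 = 6.585×10⁸ m.
At r₁: circular v_c1 = √(μ/r₁) = 38160 m/s; transfer-perijove v_p = √[μ(2/r₁ − 1/a_t)] = 52150 m/s.
Δv₁ = v_p − v_c1 = 13990 m/s.
At r₂: circular v_c2 = √(μ/r₂) = 10150 m/s; transfer-apojove v_a = √[μ(2/r₂ − 1/a_t)] = 3690 m/s.
Δv₂ = v_c2 − v_a = 6460 m/s.
Total Δv = Δv₁ + Δv₂ = 20450 m/s = 20.45 km/s.

Δv_total ≈ 20.5 km/s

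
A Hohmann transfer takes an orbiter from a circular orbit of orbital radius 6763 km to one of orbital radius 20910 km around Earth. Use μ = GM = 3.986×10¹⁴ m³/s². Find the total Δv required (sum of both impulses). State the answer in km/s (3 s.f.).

r₁ = 6763 km = 6.763×10⁶ m.
r₂ = 20910 km = 2.091×10⁷ m.
Transfer ellipse a_t = (r₁ + r₂)/2 = 1.384×10⁷ m.
At r₁: circular v_c1 = √(μ/r₁) = 7677 m/s; transfer-perigee v_p = √[μ(2/r₁ − 1/a_t)] = 9438 m/s.
Δv₁ = v_p − v_c1 = 1760 m/s.
At r₂: circular v_c2 = √(μ/r₂) = 4366 m/s; transfer-apogee v_a = √[μ(2/r₂ − 1/a_t)] = 3052 m/s.
Δv₂ = v_c2 − v_a = 1314 m/s.
Total Δv = Δv₁ + Δv₂ = 3074 m/s = 3.074 km/s.

Δv_total ≈ 3.07 km/s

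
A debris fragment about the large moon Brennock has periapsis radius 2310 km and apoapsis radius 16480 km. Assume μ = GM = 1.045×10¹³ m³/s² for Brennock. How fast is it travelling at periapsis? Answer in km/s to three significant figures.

v ≈ 2.82 km/s

Semi-major axis a = (r_p + r_a)/2 = 9395.0 km = 9.395×10⁶ m.
Vis-viva: v² = μ(2/r − 1/a) = 1.045×10¹³ × (8.658×10⁻⁷ − 1.064×10⁻⁷) = 7.935×10⁶ m²/s².
v = 2817 m/s = 2.817 km/s.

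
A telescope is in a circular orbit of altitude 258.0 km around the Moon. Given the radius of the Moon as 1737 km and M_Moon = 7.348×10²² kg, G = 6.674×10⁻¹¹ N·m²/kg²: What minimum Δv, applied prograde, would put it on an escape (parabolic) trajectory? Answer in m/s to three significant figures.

Δv ≈ 649 m/s

μ = GM = 6.674×10⁻¹¹ × 7.348×10²² = 4.904×10¹² m³/s².
r = 1737 + 258.0 = 1995.0 km = 1.9950×10⁶ m.
Circular speed v_c = √(μ/r) = 1568 m/s.
Escape speed v_esc = √(2μ/r) = √2 × v_c = 2217 m/s.
Δv = v_esc − v_c = 649.4 m/s.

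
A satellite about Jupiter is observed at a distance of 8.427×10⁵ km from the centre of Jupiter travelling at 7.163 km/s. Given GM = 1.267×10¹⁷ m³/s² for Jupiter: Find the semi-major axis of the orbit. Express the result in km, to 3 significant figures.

r = 8.427×10⁸ m.
Vis-viva rearranged: 1/a = 2/r − v²/μ = 2.373×10⁻⁹ − 4.050×10⁻¹⁰ = 1.968×10⁻⁹ m⁻¹.
a = 5.080×10⁸ m = 5.0804×10⁵ km.

a ≈ 5.08×10⁵ km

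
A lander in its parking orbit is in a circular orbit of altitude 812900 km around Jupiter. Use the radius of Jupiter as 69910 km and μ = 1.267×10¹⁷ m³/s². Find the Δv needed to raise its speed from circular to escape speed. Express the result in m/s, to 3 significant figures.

Δv ≈ 4960 m/s

r = 69910 + 812900 = 882810 km = 8.8281×10⁸ m.
Circular speed v_c = √(μ/r) = 11980 m/s.
Escape speed v_esc = √(2μ/r) = √2 × v_c = 16940 m/s.
Δv = v_esc − v_c = 4962 m/s.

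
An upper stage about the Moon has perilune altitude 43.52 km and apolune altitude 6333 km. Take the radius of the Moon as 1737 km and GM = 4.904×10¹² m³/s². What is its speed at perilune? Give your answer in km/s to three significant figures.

v ≈ 2.12 km/s

r_p = 1737 + 43.52 = 1780.5 km = 1.7805×10⁶ m.
r_a = 1737 + 6333 = 8070.0 km = 8.0700×10⁶ m.
Semi-major axis a = (r_p + r_a)/2 = 4925.3 km = 4.925×10⁶ m.
Vis-viva: v² = μ(2/r − 1/a) = 4.904×10¹² × (1.123×10⁻⁶ − 2.030×10⁻⁷) = 4.513×10⁶ m²/s².
v = 2124 m/s = 2.124 km/s.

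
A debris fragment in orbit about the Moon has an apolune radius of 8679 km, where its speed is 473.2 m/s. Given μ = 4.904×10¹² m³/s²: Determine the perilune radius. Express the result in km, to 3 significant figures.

perilune radius ≈ 2140 km

r_a = 8.679×10⁶ m.
Specific energy ε = v²/2 − μ/r = -4.531×10⁵ J/kg, so a = −μ/(2ε) = 5.412×10⁶ m.
The apsides satisfy r_p + r_a = 2a, so the perilune radius is 2a − r_a = 2.145×10⁶ m = 2144.6 km.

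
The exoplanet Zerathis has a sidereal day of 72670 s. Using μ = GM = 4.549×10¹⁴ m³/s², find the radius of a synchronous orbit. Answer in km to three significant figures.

r_sync ≈ 39300 km

A synchronous orbit has period T, so by Kepler's third law a = (μT²/4π²)^(1/3).
μT²/4π² = 4.549×10¹⁴ × (7.267×10⁴)² / 39.48 = 6.085×10²² m³.
a = 3.933×10⁷ m = 39333 km.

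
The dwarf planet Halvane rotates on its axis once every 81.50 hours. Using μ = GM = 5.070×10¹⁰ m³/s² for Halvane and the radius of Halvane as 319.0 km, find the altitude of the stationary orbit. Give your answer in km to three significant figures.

T = 81.50 hours = 2.934×10⁵ s.
A synchronous orbit has period T, so by Kepler's third law a = (μT²/4π²)^(1/3).
μT²/4π² = 5.070×10¹⁰ × (2.934×10⁵)² / 39.48 = 1.106×10²⁰ m³.
a = 4.799×10⁶ m = 4799.4 km.
Altitude h = a − R = 4799.4 − 319.0 = 4480.4 km.

h_sync ≈ 4480 km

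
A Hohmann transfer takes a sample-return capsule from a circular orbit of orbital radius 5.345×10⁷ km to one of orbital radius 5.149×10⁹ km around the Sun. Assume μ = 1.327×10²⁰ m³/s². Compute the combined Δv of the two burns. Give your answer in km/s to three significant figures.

Δv_total ≈ 24.6 km/s

r₁ = 5.345×10⁷ km = 5.345×10¹⁰ m.
r₂ = 5.149×10⁹ km = 5.149×10¹² m.
Transfer ellipse a_t = (r₁ + r₂)/2 = 2.601×10¹² m.
At r₁: circular v_c1 = √(μ/r₁) = 49830 m/s; transfer-perihelion v_p = √[μ(2/r₁ − 1/a_t)] = 70100 m/s.
Δv₁ = v_p − v_c1 = 20280 m/s.
At r₂: circular v_c2 = √(μ/r₂) = 5077 m/s; transfer-aphelion v_a = √[μ(2/r₂ − 1/a_t)] = 727.7 m/s.
Δv₂ = v_c2 − v_a = 4349 m/s.
Total Δv = Δv₁ + Δv₂ = 24620 m/s = 24.62 km/s.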